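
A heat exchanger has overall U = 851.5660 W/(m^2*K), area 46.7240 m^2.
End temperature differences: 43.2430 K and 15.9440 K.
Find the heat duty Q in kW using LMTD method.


LMTD = 27.3605 K
Q = 851.5660 * 46.7240 * 27.3605 = 1088634.5596 W = 1088.6346 kW

1088.6346 kW


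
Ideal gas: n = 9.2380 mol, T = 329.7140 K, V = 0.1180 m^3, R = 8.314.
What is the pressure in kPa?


P = nRT/V = 9.2380 * 8.314 * 329.7140 / 0.1180
= 25323.5954 / 0.1180 = 214606.7407 Pa = 214.6067 kPa

214.6067 kPa


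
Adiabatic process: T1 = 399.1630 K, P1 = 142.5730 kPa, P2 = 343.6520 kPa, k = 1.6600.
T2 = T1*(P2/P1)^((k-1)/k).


(k-1)/k = 0.3976
(P2/P1)^exp = 1.4188
T2 = 399.1630 * 1.4188 = 566.3204 K

566.3204 K


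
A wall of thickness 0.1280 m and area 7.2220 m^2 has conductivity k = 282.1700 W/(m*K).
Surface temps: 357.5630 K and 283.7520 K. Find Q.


dT = 73.8110 K
Q = 282.1700 * 7.2220 * 73.8110 / 0.1280 = 1175112.4888 W

1175112.4888 W


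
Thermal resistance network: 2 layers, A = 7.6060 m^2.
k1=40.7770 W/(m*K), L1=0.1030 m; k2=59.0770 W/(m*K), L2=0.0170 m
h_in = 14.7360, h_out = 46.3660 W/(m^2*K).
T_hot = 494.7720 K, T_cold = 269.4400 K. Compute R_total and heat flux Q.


R_conv_in = 1/(14.7360*7.6060) = 0.0089
R_1 = 0.1030/(40.7770*7.6060) = 0.0003
R_2 = 0.0170/(59.0770*7.6060) = 3.7833e-05
R_conv_out = 1/(46.3660*7.6060) = 0.0028
R_total = 0.0121 K/W
Q = 225.3320 / 0.0121 = 18580.1553 W

R_total = 0.0121 K/W, Q = 18580.1553 W


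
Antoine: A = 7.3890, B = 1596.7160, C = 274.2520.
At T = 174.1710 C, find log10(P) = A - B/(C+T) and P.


C+T = 448.4230
B/(C+T) = 3.5607
log10(P) = 7.3890 - 3.5607 = 3.8283
P = 10^3.8283 = 6733.8559 mmHg

6733.8559 mmHg


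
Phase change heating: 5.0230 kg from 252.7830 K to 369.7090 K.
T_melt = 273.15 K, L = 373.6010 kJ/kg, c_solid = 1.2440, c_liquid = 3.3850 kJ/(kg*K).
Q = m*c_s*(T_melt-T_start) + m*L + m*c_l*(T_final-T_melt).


Q1 (sensible, solid) = 5.0230 * 1.2440 * 20.3670 = 127.2655 kJ
Q2 (latent) = 5.0230 * 373.6010 = 1876.5978 kJ
Q3 (sensible, liquid) = 5.0230 * 3.3850 * 96.5590 = 1641.7787 kJ
Q_total = 3645.6420 kJ

3645.6420 kJ


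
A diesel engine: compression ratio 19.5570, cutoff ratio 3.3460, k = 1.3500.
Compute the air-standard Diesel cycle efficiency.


r^(k-1) = 2.8311
rc^k = 5.1063
eta = 0.5420 = 54.2029%

54.2029%


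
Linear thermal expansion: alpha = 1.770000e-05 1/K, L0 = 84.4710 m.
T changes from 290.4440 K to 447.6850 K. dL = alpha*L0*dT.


dT = 157.2410 K
dL = 1.770000e-05 * 84.4710 * 157.2410 = 0.235097 m
L_final = 84.706097 m

dL = 0.235097 m


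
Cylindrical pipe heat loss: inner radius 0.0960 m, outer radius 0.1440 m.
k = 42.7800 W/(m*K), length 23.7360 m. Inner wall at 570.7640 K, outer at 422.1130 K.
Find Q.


dT = 148.6510 K
ln(ro/ri) = 0.4055
Q = 2*pi*42.7800*23.7360*148.6510 / 0.4055 = 2339066.2878 W

2339066.2878 W


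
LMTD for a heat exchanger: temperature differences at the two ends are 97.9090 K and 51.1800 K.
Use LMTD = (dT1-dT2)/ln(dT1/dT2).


dT1/dT2 = 1.9130
ln(dT1/dT2) = 0.6487
LMTD = 46.7290 / 0.6487 = 72.0360 K

72.0360 K


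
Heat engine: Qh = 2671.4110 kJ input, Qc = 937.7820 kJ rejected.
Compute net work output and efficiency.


W = 2671.4110 - 937.7820 = 1733.6290 kJ
eta = 1733.6290 / 2671.4110 = 0.6490 = 64.8956%

W = 1733.6290 kJ, eta = 64.8956%


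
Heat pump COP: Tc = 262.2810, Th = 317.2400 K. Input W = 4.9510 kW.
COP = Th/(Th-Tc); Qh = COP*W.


COP = 317.2400 / 54.9590 = 5.7723
Qh = 5.7723 * 4.9510 = 28.5787 kW

COP = 5.7723, Qh = 28.5787 kW


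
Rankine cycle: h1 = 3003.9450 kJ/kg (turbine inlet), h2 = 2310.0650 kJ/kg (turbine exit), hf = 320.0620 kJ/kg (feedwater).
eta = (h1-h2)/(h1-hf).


W = 693.8800 kJ/kg
Q_in = 2683.8830 kJ/kg
eta = 0.2585 = 25.8536%

eta = 25.8536%


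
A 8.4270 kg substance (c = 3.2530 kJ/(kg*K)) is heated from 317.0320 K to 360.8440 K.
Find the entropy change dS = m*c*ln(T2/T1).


T2/T1 = 1.1382
ln(T2/T1) = 0.1294
dS = 8.4270 * 3.2530 * 0.1294 = 3.5484 kJ/K

3.5484 kJ/K


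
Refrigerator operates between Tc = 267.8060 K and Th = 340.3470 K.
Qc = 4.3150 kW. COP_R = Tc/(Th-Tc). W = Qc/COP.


COP = 267.8060 / 72.5410 = 3.6918
W = 4.3150 / 3.6918 = 1.1688 kW

COP = 3.6918, W = 1.1688 kW


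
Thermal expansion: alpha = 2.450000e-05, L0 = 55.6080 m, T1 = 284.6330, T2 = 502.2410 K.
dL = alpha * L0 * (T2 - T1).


dT = 217.6080 K
dL = 2.450000e-05 * 55.6080 * 217.6080 = 0.296468 m
L_final = 55.904468 m

dL = 0.296468 m


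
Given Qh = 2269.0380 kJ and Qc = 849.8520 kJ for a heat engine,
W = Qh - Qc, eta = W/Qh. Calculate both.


W = 2269.0380 - 849.8520 = 1419.1860 kJ
eta = 1419.1860 / 2269.0380 = 0.6255 = 62.5457%

W = 1419.1860 kJ, eta = 62.5457%


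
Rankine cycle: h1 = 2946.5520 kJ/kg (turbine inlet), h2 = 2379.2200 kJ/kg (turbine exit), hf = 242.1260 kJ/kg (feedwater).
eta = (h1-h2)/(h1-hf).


W = 567.3320 kJ/kg
Q_in = 2704.4260 kJ/kg
eta = 0.2098 = 20.9779%

eta = 20.9779%


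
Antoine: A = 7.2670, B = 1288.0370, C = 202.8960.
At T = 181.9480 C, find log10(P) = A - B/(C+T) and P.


C+T = 384.8440
B/(C+T) = 3.3469
log10(P) = 7.2670 - 3.3469 = 3.9201
P = 10^3.9201 = 8319.4229 mmHg

8319.4229 mmHg


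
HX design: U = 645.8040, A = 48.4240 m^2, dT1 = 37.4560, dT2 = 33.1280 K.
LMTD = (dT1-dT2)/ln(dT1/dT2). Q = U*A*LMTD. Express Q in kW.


LMTD = 35.2477 K
Q = 645.8040 * 48.4240 * 35.2477 = 1102281.4274 W = 1102.2814 kW

1102.2814 kW


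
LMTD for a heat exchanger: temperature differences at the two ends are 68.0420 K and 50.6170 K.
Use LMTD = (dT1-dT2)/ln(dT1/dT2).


dT1/dT2 = 1.3443
ln(dT1/dT2) = 0.2958
LMTD = 17.4250 / 0.2958 = 58.9005 K

58.9005 K


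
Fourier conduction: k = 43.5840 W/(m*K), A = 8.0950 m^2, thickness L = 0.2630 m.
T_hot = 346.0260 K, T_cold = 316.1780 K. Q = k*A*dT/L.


dT = 29.8480 K
Q = 43.5840 * 8.0950 * 29.8480 / 0.2630 = 40040.8627 W

40040.8627 W


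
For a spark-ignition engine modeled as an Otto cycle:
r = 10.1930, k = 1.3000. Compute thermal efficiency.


r^(k-1) = 2.0067
eta = 1 - 1/2.0067 = 0.5017 = 50.1679%

50.1679%


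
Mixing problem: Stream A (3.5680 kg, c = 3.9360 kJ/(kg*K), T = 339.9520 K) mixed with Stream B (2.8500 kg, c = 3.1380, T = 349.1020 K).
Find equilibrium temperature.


num = 7896.2901
den = 22.9869
Tf = 343.5119 K

343.5119 K


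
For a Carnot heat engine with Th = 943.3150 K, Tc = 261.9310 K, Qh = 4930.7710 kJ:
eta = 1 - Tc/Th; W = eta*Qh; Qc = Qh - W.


eta = 1 - 261.9310/943.3150 = 0.7223
W = 0.7223 * 4930.7710 = 3561.6400 kJ
Qc = 4930.7710 - 3561.6400 = 1369.1310 kJ

eta = 72.2329%, W = 3561.6400 kJ, Qc = 1369.1310 kJ


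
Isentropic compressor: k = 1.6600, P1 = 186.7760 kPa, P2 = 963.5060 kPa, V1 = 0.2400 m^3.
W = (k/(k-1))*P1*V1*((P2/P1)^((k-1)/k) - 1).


(k-1)/k = 0.3976
(P2/P1)^exp = 1.9200
W = 2.5152 * 186.7760 * 0.2400 * (1.9200 - 1) = 103.7228 kJ

103.7228 kJ


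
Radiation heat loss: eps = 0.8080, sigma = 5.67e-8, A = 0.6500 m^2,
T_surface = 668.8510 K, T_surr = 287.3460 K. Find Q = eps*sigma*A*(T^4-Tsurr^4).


T^4 = 2.0013e+11
Tsurr^4 = 6.8174e+09
Q = 0.8080 * 5.67e-8 * 0.6500 * 1.9332e+11 = 5756.6972 W

5756.6972 W


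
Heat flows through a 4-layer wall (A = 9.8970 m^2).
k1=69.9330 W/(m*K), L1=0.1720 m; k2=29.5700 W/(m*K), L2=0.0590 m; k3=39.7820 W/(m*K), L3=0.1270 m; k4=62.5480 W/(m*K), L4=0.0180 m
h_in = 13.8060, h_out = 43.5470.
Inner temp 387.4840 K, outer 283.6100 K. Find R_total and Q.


R_conv_in = 1/(13.8060*9.8970) = 0.0073
R_1 = 0.1720/(69.9330*9.8970) = 0.0002
R_2 = 0.0590/(29.5700*9.8970) = 0.0002
R_3 = 0.1270/(39.7820*9.8970) = 0.0003
R_4 = 0.0180/(62.5480*9.8970) = 2.9077e-05
R_conv_out = 1/(43.5470*9.8970) = 0.0023
R_total = 0.0104 K/W
Q = 103.8740 / 0.0104 = 9949.0170 W

R_total = 0.0104 K/W, Q = 9949.0170 W


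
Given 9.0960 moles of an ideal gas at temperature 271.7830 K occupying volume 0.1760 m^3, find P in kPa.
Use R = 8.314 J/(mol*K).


P = nRT/V = 9.0960 * 8.314 * 271.7830 / 0.1760
= 20553.3567 / 0.1760 = 116780.4360 Pa = 116.7804 kPa

116.7804 kPa


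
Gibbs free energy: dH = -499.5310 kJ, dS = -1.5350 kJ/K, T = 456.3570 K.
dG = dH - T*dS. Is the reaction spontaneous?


T*dS = 456.3570 * -1.5350 = -700.5080 kJ
dG = -499.5310 + 700.5080 = 200.9770 kJ (non-spontaneous)

dG = 200.9770 kJ, non-spontaneous


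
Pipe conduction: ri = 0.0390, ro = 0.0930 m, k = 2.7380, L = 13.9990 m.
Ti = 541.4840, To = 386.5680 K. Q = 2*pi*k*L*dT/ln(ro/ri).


dT = 154.9160 K
ln(ro/ri) = 0.8690
Q = 2*pi*2.7380*13.9990*154.9160 / 0.8690 = 42930.6941 W

42930.6941 W


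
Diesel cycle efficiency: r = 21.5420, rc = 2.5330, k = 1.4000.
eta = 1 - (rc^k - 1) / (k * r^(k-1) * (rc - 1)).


r^(k-1) = 3.4144
rc^k = 3.6736
eta = 0.6352 = 63.5155%

63.5155%


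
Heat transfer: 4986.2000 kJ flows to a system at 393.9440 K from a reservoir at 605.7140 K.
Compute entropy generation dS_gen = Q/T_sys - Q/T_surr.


dS_sys = 4986.2000/393.9440 = 12.6571 kJ/K
dS_surr = -4986.2000/605.7140 = -8.2319 kJ/K
dS_gen = 12.6571 - 8.2319 = 4.4252 kJ/K (irreversible)

dS_gen = 4.4252 kJ/K, irreversible


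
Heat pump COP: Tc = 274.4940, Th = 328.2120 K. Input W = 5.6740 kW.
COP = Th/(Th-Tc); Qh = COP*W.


COP = 328.2120 / 53.7180 = 6.1099
Qh = 6.1099 * 5.6740 = 34.6676 kW

COP = 6.1099, Qh = 34.6676 kW


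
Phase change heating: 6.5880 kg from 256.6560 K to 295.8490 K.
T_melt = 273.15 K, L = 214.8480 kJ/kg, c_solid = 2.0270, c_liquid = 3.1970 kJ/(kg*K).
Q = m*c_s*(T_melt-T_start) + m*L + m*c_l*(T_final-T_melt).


Q1 (sensible, solid) = 6.5880 * 2.0270 * 16.4940 = 220.2588 kJ
Q2 (latent) = 6.5880 * 214.8480 = 1415.4186 kJ
Q3 (sensible, liquid) = 6.5880 * 3.1970 * 22.6990 = 478.0826 kJ
Q_total = 2113.7601 kJ

2113.7601 kJ


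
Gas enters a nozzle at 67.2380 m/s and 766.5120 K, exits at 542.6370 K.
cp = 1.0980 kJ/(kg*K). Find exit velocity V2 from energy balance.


dT = 223.8750 K
2*cp*1000*dT = 491629.5000
V1^2 = 4520.9486
V2 = sqrt(496150.4486) = 704.3795 m/s

704.3795 m/s


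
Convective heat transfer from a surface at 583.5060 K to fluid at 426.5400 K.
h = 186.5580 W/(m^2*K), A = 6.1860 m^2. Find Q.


dT = 156.9660 K
Q = 186.5580 * 6.1860 * 156.9660 = 181146.2651 W

181146.2651 W


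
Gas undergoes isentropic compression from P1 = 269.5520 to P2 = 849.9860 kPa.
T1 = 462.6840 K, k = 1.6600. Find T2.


(k-1)/k = 0.3976
(P2/P1)^exp = 1.5787
T2 = 462.6840 * 1.5787 = 730.4497 K

730.4497 K


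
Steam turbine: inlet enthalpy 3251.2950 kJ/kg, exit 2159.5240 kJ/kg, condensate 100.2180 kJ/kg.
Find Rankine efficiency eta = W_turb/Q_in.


W = 1091.7710 kJ/kg
Q_in = 3151.0770 kJ/kg
eta = 0.3465 = 34.6476%

eta = 34.6476%


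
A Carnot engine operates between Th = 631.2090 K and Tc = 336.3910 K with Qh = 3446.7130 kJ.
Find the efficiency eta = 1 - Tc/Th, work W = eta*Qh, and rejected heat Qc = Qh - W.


eta = 1 - 336.3910/631.2090 = 0.4671
W = 0.4671 * 3446.7130 = 1609.8519 kJ
Qc = 3446.7130 - 1609.8519 = 1836.8611 kJ

eta = 46.7069%, W = 1609.8519 kJ, Qc = 1836.8611 kJ


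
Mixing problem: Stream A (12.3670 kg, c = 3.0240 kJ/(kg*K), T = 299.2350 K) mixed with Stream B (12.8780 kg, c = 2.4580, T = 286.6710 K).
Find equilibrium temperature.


num = 20265.0525
den = 69.0519
Tf = 293.4755 K

293.4755 K


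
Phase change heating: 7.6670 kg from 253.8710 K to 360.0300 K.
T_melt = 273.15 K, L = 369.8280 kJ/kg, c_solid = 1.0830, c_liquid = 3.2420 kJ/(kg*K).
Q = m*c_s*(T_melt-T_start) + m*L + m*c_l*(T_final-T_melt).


Q1 (sensible, solid) = 7.6670 * 1.0830 * 19.2790 = 160.0805 kJ
Q2 (latent) = 7.6670 * 369.8280 = 2835.4713 kJ
Q3 (sensible, liquid) = 7.6670 * 3.2420 * 86.8800 = 2159.5252 kJ
Q_total = 5155.0770 kJ

5155.0770 kJ


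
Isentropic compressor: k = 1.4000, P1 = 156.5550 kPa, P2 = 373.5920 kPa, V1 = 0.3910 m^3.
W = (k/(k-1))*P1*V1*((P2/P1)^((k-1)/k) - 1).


(k-1)/k = 0.2857
(P2/P1)^exp = 1.2821
W = 3.5000 * 156.5550 * 0.3910 * (1.2821 - 1) = 60.4394 kJ

60.4394 kJ


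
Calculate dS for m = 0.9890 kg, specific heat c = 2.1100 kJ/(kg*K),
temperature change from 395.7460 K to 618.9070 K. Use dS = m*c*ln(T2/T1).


T2/T1 = 1.5639
ln(T2/T1) = 0.4472
dS = 0.9890 * 2.1100 * 0.4472 = 0.9332 kJ/K

0.9332 kJ/K


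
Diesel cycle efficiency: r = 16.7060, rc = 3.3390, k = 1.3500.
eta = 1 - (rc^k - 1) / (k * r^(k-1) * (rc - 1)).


r^(k-1) = 2.6792
rc^k = 5.0919
eta = 0.5163 = 51.6320%

51.6320%


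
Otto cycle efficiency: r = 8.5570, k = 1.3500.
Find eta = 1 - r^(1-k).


r^(k-1) = 2.1199
eta = 1 - 1/2.1199 = 0.5283 = 52.8277%

52.8277%


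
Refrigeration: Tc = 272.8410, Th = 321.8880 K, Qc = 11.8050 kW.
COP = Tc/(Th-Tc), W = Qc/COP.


COP = 272.8410 / 49.0470 = 5.5628
W = 11.8050 / 5.5628 = 2.1221 kW

COP = 5.5628, W = 2.1221 kW


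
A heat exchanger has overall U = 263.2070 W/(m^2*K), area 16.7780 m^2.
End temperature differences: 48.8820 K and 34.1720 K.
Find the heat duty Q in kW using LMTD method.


LMTD = 41.0891 K
Q = 263.2070 * 16.7780 * 41.0891 = 181452.9672 W = 181.4530 kW

181.4530 kW


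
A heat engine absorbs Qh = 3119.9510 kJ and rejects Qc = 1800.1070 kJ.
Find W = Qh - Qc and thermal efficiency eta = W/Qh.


W = 3119.9510 - 1800.1070 = 1319.8440 kJ
eta = 1319.8440 / 3119.9510 = 0.4230 = 42.3034%

W = 1319.8440 kJ, eta = 42.3034%


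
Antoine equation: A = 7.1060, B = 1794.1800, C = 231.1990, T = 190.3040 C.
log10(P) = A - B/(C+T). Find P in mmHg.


C+T = 421.5030
B/(C+T) = 4.2566
log10(P) = 7.1060 - 4.2566 = 2.8494
P = 10^2.8494 = 706.9285 mmHg

706.9285 mmHg


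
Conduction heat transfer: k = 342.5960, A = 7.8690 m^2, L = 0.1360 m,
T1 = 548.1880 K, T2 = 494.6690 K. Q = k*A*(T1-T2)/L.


dT = 53.5190 K
Q = 342.5960 * 7.8690 * 53.5190 / 0.1360 = 1060891.3662 W

1060891.3662 W


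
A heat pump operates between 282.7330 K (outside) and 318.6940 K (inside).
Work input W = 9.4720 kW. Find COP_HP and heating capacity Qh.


COP = 318.6940 / 35.9610 = 8.8622
Qh = 8.8622 * 9.4720 = 83.9429 kW

COP = 8.8622, Qh = 83.9429 kW


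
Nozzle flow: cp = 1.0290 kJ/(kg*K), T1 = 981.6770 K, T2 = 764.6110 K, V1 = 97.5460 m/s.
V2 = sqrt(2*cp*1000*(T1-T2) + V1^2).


dT = 217.0660 K
2*cp*1000*dT = 446721.8280
V1^2 = 9515.2221
V2 = sqrt(456237.0501) = 675.4532 m/s

675.4532 m/s


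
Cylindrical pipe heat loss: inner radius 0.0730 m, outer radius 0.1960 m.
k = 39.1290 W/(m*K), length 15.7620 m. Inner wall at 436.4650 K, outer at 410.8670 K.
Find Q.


dT = 25.5980 K
ln(ro/ri) = 0.9877
Q = 2*pi*39.1290*15.7620*25.5980 / 0.9877 = 100436.2786 W

100436.2786 W


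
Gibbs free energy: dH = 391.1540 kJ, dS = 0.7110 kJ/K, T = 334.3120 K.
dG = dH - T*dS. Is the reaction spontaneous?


T*dS = 334.3120 * 0.7110 = 237.6958 kJ
dG = 391.1540 - 237.6958 = 153.4582 kJ (non-spontaneous)

dG = 153.4582 kJ, non-spontaneous


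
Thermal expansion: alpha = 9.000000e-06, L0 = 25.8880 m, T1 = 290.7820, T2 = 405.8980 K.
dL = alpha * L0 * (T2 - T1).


dT = 115.1160 K
dL = 9.000000e-06 * 25.8880 * 115.1160 = 0.026821 m
L_final = 25.914821 m

dL = 0.026821 m


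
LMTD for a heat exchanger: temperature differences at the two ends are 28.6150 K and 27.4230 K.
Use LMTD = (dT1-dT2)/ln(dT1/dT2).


dT1/dT2 = 1.0435
ln(dT1/dT2) = 0.0425
LMTD = 1.1920 / 0.0425 = 28.0148 K

28.0148 K


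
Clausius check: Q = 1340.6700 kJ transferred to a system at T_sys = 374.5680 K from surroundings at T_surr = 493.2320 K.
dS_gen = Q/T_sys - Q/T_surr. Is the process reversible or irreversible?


dS_sys = 1340.6700/374.5680 = 3.5792 kJ/K
dS_surr = -1340.6700/493.2320 = -2.7181 kJ/K
dS_gen = 3.5792 - 2.7181 = 0.8611 kJ/K (irreversible)

dS_gen = 0.8611 kJ/K, irreversible


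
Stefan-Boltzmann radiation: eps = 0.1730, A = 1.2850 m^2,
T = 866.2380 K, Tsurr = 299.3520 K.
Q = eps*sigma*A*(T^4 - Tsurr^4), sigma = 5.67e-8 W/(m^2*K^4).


T^4 = 5.6305e+11
Tsurr^4 = 8.0302e+09
Q = 0.1730 * 5.67e-8 * 1.2850 * 5.5502e+11 = 6995.8860 W

6995.8860 W


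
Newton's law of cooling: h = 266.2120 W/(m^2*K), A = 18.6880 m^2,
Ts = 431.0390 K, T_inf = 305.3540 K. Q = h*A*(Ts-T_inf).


dT = 125.6850 K
Q = 266.2120 * 18.6880 * 125.6850 = 625279.0864 W

625279.0864 W


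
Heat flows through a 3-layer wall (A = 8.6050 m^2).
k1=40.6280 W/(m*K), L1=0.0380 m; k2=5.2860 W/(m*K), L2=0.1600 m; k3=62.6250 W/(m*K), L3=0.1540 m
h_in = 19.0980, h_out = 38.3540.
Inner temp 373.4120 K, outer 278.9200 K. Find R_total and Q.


R_conv_in = 1/(19.0980*8.6050) = 0.0061
R_1 = 0.0380/(40.6280*8.6050) = 0.0001
R_2 = 0.1600/(5.2860*8.6050) = 0.0035
R_3 = 0.1540/(62.6250*8.6050) = 0.0003
R_conv_out = 1/(38.3540*8.6050) = 0.0030
R_total = 0.0130 K/W
Q = 94.4920 / 0.0130 = 7253.5438 W

R_total = 0.0130 K/W, Q = 7253.5438 W


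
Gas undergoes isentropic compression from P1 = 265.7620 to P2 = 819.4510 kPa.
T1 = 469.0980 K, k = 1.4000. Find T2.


(k-1)/k = 0.2857
(P2/P1)^exp = 1.3795
T2 = 469.0980 * 1.3795 = 647.1225 K

647.1225 K


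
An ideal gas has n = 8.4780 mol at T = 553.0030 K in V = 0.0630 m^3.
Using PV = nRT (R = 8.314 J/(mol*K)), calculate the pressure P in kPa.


P = nRT/V = 8.4780 * 8.314 * 553.0030 / 0.0630
= 38979.0203 / 0.0630 = 618714.6085 Pa = 618.7146 kPa

618.7146 kPa


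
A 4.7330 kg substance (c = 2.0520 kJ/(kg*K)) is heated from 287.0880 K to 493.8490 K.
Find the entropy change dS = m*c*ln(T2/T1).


T2/T1 = 1.7202
ln(T2/T1) = 0.5424
dS = 4.7330 * 2.0520 * 0.5424 = 5.2683 kJ/K

5.2683 kJ/K


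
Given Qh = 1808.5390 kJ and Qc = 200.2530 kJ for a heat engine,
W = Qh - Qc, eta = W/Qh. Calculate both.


W = 1808.5390 - 200.2530 = 1608.2860 kJ
eta = 1608.2860 / 1808.5390 = 0.8893 = 88.9274%

W = 1608.2860 kJ, eta = 88.9274%


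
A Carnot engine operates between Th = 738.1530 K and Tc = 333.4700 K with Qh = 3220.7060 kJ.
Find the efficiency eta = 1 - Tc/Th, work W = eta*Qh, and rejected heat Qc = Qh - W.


eta = 1 - 333.4700/738.1530 = 0.5482
W = 0.5482 * 3220.7060 = 1765.7111 kJ
Qc = 3220.7060 - 1765.7111 = 1454.9949 kJ

eta = 54.8237%, W = 1765.7111 kJ, Qc = 1454.9949 kJ


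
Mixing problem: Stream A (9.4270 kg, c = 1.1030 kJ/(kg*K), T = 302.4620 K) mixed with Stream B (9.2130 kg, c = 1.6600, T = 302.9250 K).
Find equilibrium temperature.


num = 7777.8019
den = 25.6916
Tf = 302.7376 K

302.7376 K


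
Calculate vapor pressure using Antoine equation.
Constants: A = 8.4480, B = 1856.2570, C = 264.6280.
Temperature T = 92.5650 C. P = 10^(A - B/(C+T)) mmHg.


C+T = 357.1930
B/(C+T) = 5.1968
log10(P) = 8.4480 - 5.1968 = 3.2512
P = 10^3.2512 = 1783.2410 mmHg

1783.2410 mmHg


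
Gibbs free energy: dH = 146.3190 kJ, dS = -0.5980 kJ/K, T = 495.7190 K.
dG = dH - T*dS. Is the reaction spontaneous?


T*dS = 495.7190 * -0.5980 = -296.4400 kJ
dG = 146.3190 + 296.4400 = 442.7590 kJ (non-spontaneous)

dG = 442.7590 kJ, non-spontaneous


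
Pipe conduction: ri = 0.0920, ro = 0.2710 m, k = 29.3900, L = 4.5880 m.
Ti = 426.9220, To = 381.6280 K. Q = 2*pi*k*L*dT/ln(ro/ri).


dT = 45.2940 K
ln(ro/ri) = 1.0803
Q = 2*pi*29.3900*4.5880*45.2940 / 1.0803 = 35521.1490 W

35521.1490 W


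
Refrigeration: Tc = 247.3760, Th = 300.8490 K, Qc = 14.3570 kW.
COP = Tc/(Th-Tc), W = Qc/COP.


COP = 247.3760 / 53.4730 = 4.6262
W = 14.3570 / 4.6262 = 3.1034 kW

COP = 4.6262, W = 3.1034 kW


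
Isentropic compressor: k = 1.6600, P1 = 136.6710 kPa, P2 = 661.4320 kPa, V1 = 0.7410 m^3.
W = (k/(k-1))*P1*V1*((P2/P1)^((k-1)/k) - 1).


(k-1)/k = 0.3976
(P2/P1)^exp = 1.8719
W = 2.5152 * 136.6710 * 0.7410 * (1.8719 - 1) = 222.0780 kJ

222.0780 kJ


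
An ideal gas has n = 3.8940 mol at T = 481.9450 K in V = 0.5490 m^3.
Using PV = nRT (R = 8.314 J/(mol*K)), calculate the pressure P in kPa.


P = nRT/V = 3.8940 * 8.314 * 481.9450 / 0.5490
= 15602.8325 / 0.5490 = 28420.4599 Pa = 28.4205 kPa

28.4205 kPa


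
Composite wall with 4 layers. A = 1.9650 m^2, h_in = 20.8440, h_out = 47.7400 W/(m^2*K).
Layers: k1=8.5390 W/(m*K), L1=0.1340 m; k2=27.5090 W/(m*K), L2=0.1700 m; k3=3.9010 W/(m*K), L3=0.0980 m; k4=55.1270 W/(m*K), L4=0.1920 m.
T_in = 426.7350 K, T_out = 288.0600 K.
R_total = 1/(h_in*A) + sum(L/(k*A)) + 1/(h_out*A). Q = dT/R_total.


R_conv_in = 1/(20.8440*1.9650) = 0.0244
R_1 = 0.1340/(8.5390*1.9650) = 0.0080
R_2 = 0.1700/(27.5090*1.9650) = 0.0031
R_3 = 0.0980/(3.9010*1.9650) = 0.0128
R_4 = 0.1920/(55.1270*1.9650) = 0.0018
R_conv_out = 1/(47.7400*1.9650) = 0.0107
R_total = 0.0608 K/W
Q = 138.6750 / 0.0608 = 2282.2264 W

R_total = 0.0608 K/W, Q = 2282.2264 W


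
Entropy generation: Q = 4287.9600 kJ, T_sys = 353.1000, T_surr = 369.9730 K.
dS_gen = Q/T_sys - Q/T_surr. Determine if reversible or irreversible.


dS_sys = 4287.9600/353.1000 = 12.1438 kJ/K
dS_surr = -4287.9600/369.9730 = -11.5899 kJ/K
dS_gen = 12.1438 - 11.5899 = 0.5538 kJ/K (irreversible)

dS_gen = 0.5538 kJ/K, irreversible


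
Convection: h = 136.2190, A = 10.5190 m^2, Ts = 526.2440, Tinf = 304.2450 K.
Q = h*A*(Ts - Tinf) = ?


dT = 221.9990 K
Q = 136.2190 * 10.5190 * 221.9990 = 318099.6279 W

318099.6279 W


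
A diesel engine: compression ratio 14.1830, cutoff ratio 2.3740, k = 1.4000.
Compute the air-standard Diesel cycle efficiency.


r^(k-1) = 2.8887
rc^k = 3.3548
eta = 0.5762 = 57.6219%

57.6219%


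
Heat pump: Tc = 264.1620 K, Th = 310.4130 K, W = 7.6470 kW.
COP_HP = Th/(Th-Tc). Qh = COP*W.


COP = 310.4130 / 46.2510 = 6.7115
Qh = 6.7115 * 7.6470 = 51.3227 kW

COP = 6.7115, Qh = 51.3227 kW


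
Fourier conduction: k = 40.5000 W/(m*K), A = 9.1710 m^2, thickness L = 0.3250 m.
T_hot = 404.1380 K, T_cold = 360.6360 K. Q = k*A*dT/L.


dT = 43.5020 K
Q = 40.5000 * 9.1710 * 43.5020 / 0.3250 = 49716.1603 W

49716.1603 W


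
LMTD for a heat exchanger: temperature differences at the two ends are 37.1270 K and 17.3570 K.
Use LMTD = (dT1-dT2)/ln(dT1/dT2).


dT1/dT2 = 2.1390
ln(dT1/dT2) = 0.7603
LMTD = 19.7700 / 0.7603 = 26.0012 K

26.0012 K


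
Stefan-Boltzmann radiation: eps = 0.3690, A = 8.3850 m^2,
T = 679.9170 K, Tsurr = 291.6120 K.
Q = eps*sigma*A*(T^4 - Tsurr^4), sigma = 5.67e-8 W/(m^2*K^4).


T^4 = 2.1371e+11
Tsurr^4 = 7.2314e+09
Q = 0.3690 * 5.67e-8 * 8.3850 * 2.0648e+11 = 36223.1555 W

36223.1555 W


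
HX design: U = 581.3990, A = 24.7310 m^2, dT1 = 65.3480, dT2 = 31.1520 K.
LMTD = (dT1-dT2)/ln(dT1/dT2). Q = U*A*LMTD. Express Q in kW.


LMTD = 46.1579 K
Q = 581.3990 * 24.7310 * 46.1579 = 663684.8849 W = 663.6849 kW

663.6849 kW


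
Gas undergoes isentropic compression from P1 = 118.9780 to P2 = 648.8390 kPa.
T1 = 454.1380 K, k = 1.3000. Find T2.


(k-1)/k = 0.2308
(P2/P1)^exp = 1.4791
T2 = 454.1380 * 1.4791 = 671.7206 K

671.7206 K


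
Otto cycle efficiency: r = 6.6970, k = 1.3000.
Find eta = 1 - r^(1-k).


r^(k-1) = 1.7691
eta = 1 - 1/1.7691 = 0.4348 = 43.4756%

43.4756%


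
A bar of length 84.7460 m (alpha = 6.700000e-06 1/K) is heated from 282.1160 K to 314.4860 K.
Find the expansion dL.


dT = 32.3700 K
dL = 6.700000e-06 * 84.7460 * 32.3700 = 0.018380 m
L_final = 84.764380 m

dL = 0.018380 m


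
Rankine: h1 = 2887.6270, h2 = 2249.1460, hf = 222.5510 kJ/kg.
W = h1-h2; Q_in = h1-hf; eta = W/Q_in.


W = 638.4810 kJ/kg
Q_in = 2665.0760 kJ/kg
eta = 0.2396 = 23.9573%

eta = 23.9573%


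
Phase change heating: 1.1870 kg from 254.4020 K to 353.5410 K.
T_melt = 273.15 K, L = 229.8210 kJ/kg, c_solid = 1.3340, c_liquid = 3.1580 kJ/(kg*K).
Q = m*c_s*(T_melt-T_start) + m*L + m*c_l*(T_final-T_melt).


Q1 (sensible, solid) = 1.1870 * 1.3340 * 18.7480 = 29.6867 kJ
Q2 (latent) = 1.1870 * 229.8210 = 272.7975 kJ
Q3 (sensible, liquid) = 1.1870 * 3.1580 * 80.3910 = 301.3494 kJ
Q_total = 603.8336 kJ

603.8336 kJ


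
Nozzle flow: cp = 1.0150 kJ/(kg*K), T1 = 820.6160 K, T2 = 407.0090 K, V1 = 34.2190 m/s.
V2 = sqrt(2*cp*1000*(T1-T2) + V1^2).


dT = 413.6070 K
2*cp*1000*dT = 839622.2100
V1^2 = 1170.9400
V2 = sqrt(840793.1500) = 916.9477 m/s

916.9477 m/s


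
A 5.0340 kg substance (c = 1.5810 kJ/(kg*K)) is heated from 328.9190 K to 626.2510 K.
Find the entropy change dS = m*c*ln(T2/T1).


T2/T1 = 1.9040
ln(T2/T1) = 0.6439
dS = 5.0340 * 1.5810 * 0.6439 = 5.1250 kJ/K

5.1250 kJ/K


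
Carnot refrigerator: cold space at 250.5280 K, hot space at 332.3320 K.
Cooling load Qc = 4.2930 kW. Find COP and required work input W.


COP = 250.5280 / 81.8040 = 3.0625
W = 4.2930 / 3.0625 = 1.4018 kW

COP = 3.0625, W = 1.4018 kW


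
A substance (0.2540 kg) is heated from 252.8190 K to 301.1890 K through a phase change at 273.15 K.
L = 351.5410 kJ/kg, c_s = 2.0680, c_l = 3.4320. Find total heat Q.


Q1 (sensible, solid) = 0.2540 * 2.0680 * 20.3310 = 10.6793 kJ
Q2 (latent) = 0.2540 * 351.5410 = 89.2914 kJ
Q3 (sensible, liquid) = 0.2540 * 3.4320 * 28.0390 = 24.4424 kJ
Q_total = 124.4131 kJ

124.4131 kJ


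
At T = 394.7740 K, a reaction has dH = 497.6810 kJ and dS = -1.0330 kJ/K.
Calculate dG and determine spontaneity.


T*dS = 394.7740 * -1.0330 = -407.8015 kJ
dG = 497.6810 + 407.8015 = 905.4825 kJ (non-spontaneous)

dG = 905.4825 kJ, non-spontaneous


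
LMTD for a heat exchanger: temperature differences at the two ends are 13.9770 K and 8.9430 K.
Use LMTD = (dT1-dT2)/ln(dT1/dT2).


dT1/dT2 = 1.5629
ln(dT1/dT2) = 0.4465
LMTD = 5.0340 / 0.4465 = 11.2733 K

11.2733 K


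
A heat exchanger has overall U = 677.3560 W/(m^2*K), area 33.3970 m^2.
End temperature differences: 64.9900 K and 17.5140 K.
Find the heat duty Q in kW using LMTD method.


LMTD = 36.2071 K
Q = 677.3560 * 33.3970 * 36.2071 = 819065.6986 W = 819.0657 kW

819.0657 kW


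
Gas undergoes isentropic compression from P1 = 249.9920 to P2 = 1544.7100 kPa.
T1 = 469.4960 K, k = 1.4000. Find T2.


(k-1)/k = 0.2857
(P2/P1)^exp = 1.6826
T2 = 469.4960 * 1.6826 = 789.9676 K

789.9676 K


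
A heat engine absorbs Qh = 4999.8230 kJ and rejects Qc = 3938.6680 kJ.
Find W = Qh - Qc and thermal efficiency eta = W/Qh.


W = 4999.8230 - 3938.6680 = 1061.1550 kJ
eta = 1061.1550 / 4999.8230 = 0.2122 = 21.2239%

W = 1061.1550 kJ, eta = 21.2239%


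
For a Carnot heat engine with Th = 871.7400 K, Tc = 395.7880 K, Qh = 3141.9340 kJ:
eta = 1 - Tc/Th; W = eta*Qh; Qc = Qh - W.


eta = 1 - 395.7880/871.7400 = 0.5460
W = 0.5460 * 3141.9340 = 1715.4309 kJ
Qc = 3141.9340 - 1715.4309 = 1426.5031 kJ

eta = 54.5979%, W = 1715.4309 kJ, Qc = 1426.5031 kJ


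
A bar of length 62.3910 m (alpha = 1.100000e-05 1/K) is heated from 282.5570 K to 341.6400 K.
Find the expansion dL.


dT = 59.0830 K
dL = 1.100000e-05 * 62.3910 * 59.0830 = 0.040549 m
L_final = 62.431549 m

dL = 0.040549 m


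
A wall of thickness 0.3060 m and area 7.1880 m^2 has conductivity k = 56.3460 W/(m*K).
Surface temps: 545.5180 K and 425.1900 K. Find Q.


dT = 120.3280 K
Q = 56.3460 * 7.1880 * 120.3280 / 0.3060 = 159263.5644 W

159263.5644 W


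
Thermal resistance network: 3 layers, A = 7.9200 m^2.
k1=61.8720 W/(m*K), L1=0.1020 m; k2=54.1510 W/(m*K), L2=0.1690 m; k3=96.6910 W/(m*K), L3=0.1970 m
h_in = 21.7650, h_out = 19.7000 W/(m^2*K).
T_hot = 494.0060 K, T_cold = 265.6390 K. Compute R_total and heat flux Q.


R_conv_in = 1/(21.7650*7.9200) = 0.0058
R_1 = 0.1020/(61.8720*7.9200) = 0.0002
R_2 = 0.1690/(54.1510*7.9200) = 0.0004
R_3 = 0.1970/(96.6910*7.9200) = 0.0003
R_conv_out = 1/(19.7000*7.9200) = 0.0064
R_total = 0.0131 K/W
Q = 228.3670 / 0.0131 = 17472.7387 W

R_total = 0.0131 K/W, Q = 17472.7387 W


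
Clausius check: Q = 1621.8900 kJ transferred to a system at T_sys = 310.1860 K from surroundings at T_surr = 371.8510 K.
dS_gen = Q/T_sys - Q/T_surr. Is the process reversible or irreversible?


dS_sys = 1621.8900/310.1860 = 5.2288 kJ/K
dS_surr = -1621.8900/371.8510 = -4.3617 kJ/K
dS_gen = 5.2288 - 4.3617 = 0.8671 kJ/K (irreversible)

dS_gen = 0.8671 kJ/K, irreversible


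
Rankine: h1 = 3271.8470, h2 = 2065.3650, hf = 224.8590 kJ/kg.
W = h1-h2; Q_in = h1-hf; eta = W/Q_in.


W = 1206.4820 kJ/kg
Q_in = 3046.9880 kJ/kg
eta = 0.3960 = 39.5959%

eta = 39.5959%


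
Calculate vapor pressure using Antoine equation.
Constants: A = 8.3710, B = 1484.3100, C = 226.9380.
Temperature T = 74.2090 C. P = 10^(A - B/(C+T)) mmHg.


C+T = 301.1470
B/(C+T) = 4.9289
log10(P) = 8.3710 - 4.9289 = 3.4421
P = 10^3.4421 = 2767.8634 mmHg

2767.8634 mmHg


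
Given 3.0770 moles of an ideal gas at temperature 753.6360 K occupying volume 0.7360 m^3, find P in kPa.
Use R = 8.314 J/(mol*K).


P = nRT/V = 3.0770 * 8.314 * 753.6360 / 0.7360
= 19279.6503 / 0.7360 = 26195.1770 Pa = 26.1952 kPa

26.1952 kPa


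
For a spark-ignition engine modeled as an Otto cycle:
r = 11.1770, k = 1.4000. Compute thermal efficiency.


r^(k-1) = 2.6262
eta = 1 - 1/2.6262 = 0.6192 = 61.9224%

61.9224%


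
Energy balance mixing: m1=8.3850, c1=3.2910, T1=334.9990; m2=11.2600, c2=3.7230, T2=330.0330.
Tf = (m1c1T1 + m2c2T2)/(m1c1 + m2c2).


num = 23079.6159
den = 69.5160
Tf = 332.0043 K

332.0043 K


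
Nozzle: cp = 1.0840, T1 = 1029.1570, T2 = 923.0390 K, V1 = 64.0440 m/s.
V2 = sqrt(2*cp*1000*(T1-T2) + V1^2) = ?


dT = 106.1180 K
2*cp*1000*dT = 230063.8240
V1^2 = 4101.6339
V2 = sqrt(234165.4579) = 483.9065 m/s

483.9065 m/s


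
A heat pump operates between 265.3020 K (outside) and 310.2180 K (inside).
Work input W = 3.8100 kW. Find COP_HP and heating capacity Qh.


COP = 310.2180 / 44.9160 = 6.9066
Qh = 6.9066 * 3.8100 = 26.3142 kW

COP = 6.9066, Qh = 26.3142 kW


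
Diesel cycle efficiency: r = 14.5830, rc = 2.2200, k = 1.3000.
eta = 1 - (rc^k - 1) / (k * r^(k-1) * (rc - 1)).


r^(k-1) = 2.2344
rc^k = 2.8201
eta = 0.4864 = 48.6395%

48.6395%


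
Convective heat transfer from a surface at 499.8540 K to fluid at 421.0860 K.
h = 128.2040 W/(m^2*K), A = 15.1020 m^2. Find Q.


dT = 78.7680 K
Q = 128.2040 * 15.1020 * 78.7680 = 152505.6241 W

152505.6241 W


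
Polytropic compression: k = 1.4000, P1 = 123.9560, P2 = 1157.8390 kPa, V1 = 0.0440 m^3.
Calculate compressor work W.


(k-1)/k = 0.2857
(P2/P1)^exp = 1.8934
W = 3.5000 * 123.9560 * 0.0440 * (1.8934 - 1) = 17.0551 kJ

17.0551 kJ


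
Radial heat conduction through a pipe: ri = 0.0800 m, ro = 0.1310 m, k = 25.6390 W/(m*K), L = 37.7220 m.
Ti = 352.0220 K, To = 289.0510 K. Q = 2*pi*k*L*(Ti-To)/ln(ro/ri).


dT = 62.9710 K
ln(ro/ri) = 0.4932
Q = 2*pi*25.6390*37.7220*62.9710 / 0.4932 = 775923.6603 W

775923.6603 W


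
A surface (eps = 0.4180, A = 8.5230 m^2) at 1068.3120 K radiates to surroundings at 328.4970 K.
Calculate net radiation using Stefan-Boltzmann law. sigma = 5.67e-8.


T^4 = 1.3025e+12
Tsurr^4 = 1.1645e+10
Q = 0.4180 * 5.67e-8 * 8.5230 * 1.2909e+12 = 260761.9637 W

260761.9637 W


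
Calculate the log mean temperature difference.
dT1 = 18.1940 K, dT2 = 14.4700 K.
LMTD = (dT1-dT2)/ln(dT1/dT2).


dT1/dT2 = 1.2574
ln(dT1/dT2) = 0.2290
LMTD = 3.7240 / 0.2290 = 16.2610 K

16.2610 K


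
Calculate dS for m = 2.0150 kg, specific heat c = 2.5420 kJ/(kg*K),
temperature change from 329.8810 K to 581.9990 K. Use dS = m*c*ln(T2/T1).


T2/T1 = 1.7643
ln(T2/T1) = 0.5677
dS = 2.0150 * 2.5420 * 0.5677 = 2.9080 kJ/K

2.9080 kJ/K


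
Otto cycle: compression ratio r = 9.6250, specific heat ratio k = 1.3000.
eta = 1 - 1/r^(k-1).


r^(k-1) = 1.9725
eta = 1 - 1/1.9725 = 0.4930 = 49.3033%

49.3033%


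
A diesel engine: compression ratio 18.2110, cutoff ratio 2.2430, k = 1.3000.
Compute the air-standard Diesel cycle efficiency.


r^(k-1) = 2.3884
rc^k = 2.8581
eta = 0.5185 = 51.8545%

51.8545%


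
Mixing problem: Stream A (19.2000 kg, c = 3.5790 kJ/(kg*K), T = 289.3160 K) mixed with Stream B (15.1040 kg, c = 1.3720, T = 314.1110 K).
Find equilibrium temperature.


num = 26390.0940
den = 89.4395
Tf = 295.0609 K

295.0609 K


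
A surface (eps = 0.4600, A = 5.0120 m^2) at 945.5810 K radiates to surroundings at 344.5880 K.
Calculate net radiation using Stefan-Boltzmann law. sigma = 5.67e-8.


T^4 = 7.9946e+11
Tsurr^4 = 1.4099e+10
Q = 0.4600 * 5.67e-8 * 5.0120 * 7.8536e+11 = 102664.2504 W

102664.2504 W


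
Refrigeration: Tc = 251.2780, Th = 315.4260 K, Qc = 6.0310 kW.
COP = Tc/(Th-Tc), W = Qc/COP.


COP = 251.2780 / 64.1480 = 3.9172
W = 6.0310 / 3.9172 = 1.5396 kW

COP = 3.9172, W = 1.5396 kW


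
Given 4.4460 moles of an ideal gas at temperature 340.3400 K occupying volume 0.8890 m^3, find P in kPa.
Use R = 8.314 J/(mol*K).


P = nRT/V = 4.4460 * 8.314 * 340.3400 / 0.8890
= 12580.3427 / 0.8890 = 14151.1167 Pa = 14.1511 kPa

14.1511 kPa


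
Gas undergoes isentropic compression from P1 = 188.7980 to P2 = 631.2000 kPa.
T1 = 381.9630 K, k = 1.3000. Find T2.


(k-1)/k = 0.2308
(P2/P1)^exp = 1.3212
T2 = 381.9630 * 1.3212 = 504.6421 K

504.6421 K


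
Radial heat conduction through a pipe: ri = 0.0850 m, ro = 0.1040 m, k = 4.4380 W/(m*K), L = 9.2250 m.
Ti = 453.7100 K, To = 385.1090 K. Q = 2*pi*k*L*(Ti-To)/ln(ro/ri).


dT = 68.6010 K
ln(ro/ri) = 0.2017
Q = 2*pi*4.4380*9.2250*68.6010 / 0.2017 = 87472.7420 W

87472.7420 W


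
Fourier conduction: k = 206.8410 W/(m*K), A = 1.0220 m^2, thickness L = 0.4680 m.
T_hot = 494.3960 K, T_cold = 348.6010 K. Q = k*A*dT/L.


dT = 145.7950 K
Q = 206.8410 * 1.0220 * 145.7950 / 0.4680 = 65854.3249 W

65854.3249 W


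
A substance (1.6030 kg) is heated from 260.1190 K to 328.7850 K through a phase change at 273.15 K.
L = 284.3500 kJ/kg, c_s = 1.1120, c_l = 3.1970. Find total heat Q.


Q1 (sensible, solid) = 1.6030 * 1.1120 * 13.0310 = 23.2282 kJ
Q2 (latent) = 1.6030 * 284.3500 = 455.8131 kJ
Q3 (sensible, liquid) = 1.6030 * 3.1970 * 55.6350 = 285.1177 kJ
Q_total = 764.1590 kJ

764.1590 kJ


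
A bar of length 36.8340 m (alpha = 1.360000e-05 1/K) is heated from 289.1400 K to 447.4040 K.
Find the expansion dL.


dT = 158.2640 K
dL = 1.360000e-05 * 36.8340 * 158.2640 = 0.079281 m
L_final = 36.913281 m

dL = 0.079281 m


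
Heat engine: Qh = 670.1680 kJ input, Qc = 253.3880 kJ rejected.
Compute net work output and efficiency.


W = 670.1680 - 253.3880 = 416.7800 kJ
eta = 416.7800 / 670.1680 = 0.6219 = 62.1904%

W = 416.7800 kJ, eta = 62.1904%


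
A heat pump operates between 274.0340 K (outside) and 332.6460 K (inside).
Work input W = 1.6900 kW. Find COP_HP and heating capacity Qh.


COP = 332.6460 / 58.6120 = 5.6754
Qh = 5.6754 * 1.6900 = 9.5914 kW

COP = 5.6754, Qh = 9.5914 kW


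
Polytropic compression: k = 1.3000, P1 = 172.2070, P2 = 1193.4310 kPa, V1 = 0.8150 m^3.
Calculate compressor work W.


(k-1)/k = 0.2308
(P2/P1)^exp = 1.5632
W = 4.3333 * 172.2070 * 0.8150 * (1.5632 - 1) = 342.5342 kJ

342.5342 kJ


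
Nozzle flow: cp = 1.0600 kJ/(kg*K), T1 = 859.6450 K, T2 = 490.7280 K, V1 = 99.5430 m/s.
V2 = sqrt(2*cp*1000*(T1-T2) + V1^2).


dT = 368.9170 K
2*cp*1000*dT = 782104.0400
V1^2 = 9908.8088
V2 = sqrt(792012.8488) = 889.9510 m/s

889.9510 m/s


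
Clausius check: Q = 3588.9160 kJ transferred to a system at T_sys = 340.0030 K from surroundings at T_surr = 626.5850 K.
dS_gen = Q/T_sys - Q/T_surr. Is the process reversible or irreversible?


dS_sys = 3588.9160/340.0030 = 10.5555 kJ/K
dS_surr = -3588.9160/626.5850 = -5.7277 kJ/K
dS_gen = 10.5555 - 5.7277 = 4.8278 kJ/K (irreversible)

dS_gen = 4.8278 kJ/K, irreversible


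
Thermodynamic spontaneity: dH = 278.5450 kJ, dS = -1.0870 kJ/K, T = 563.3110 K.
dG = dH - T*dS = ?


T*dS = 563.3110 * -1.0870 = -612.3191 kJ
dG = 278.5450 + 612.3191 = 890.8641 kJ (non-spontaneous)

dG = 890.8641 kJ, non-spontaneous


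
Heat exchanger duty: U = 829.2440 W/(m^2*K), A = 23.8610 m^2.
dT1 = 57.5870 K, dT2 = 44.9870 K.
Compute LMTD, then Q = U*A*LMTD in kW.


LMTD = 51.0280 K
Q = 829.2440 * 23.8610 * 51.0280 = 1009670.0438 W = 1009.6700 kW

1009.6700 kW


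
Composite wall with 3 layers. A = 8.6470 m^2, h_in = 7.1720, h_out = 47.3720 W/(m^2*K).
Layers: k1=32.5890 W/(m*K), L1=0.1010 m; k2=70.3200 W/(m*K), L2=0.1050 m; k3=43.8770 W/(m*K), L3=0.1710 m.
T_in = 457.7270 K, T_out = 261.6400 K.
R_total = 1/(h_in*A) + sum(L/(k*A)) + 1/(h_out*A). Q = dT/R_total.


R_conv_in = 1/(7.1720*8.6470) = 0.0161
R_1 = 0.1010/(32.5890*8.6470) = 0.0004
R_2 = 0.1050/(70.3200*8.6470) = 0.0002
R_3 = 0.1710/(43.8770*8.6470) = 0.0005
R_conv_out = 1/(47.3720*8.6470) = 0.0024
R_total = 0.0195 K/W
Q = 196.0870 / 0.0195 = 10031.1278 W

R_total = 0.0195 K/W, Q = 10031.1278 W


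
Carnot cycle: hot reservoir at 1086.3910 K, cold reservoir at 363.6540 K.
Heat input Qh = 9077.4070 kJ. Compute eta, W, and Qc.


eta = 1 - 363.6540/1086.3910 = 0.6653
W = 0.6653 * 9077.4070 = 6038.8736 kJ
Qc = 9077.4070 - 6038.8736 = 3038.5334 kJ

eta = 66.5264%, W = 6038.8736 kJ, Qc = 3038.5334 kJ


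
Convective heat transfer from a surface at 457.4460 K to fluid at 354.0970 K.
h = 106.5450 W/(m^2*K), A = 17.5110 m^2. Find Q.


dT = 103.3490 K
Q = 106.5450 * 17.5110 * 103.3490 = 192819.2106 W

192819.2106 W


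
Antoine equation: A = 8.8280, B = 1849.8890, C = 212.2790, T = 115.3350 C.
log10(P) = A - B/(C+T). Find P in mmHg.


C+T = 327.6140
B/(C+T) = 5.6466
log10(P) = 8.8280 - 5.6466 = 3.1814
P = 10^3.1814 = 1518.6213 mmHg

1518.6213 mmHg


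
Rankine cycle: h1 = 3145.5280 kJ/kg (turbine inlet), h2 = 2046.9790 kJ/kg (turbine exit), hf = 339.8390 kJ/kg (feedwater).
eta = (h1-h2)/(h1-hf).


W = 1098.5490 kJ/kg
Q_in = 2805.6890 kJ/kg
eta = 0.3915 = 39.1543%

eta = 39.1543%


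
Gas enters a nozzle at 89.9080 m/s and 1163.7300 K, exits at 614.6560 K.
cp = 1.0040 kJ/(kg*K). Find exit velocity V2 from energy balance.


dT = 549.0740 K
2*cp*1000*dT = 1102540.5920
V1^2 = 8083.4485
V2 = sqrt(1110624.0405) = 1053.8615 m/s

1053.8615 m/s


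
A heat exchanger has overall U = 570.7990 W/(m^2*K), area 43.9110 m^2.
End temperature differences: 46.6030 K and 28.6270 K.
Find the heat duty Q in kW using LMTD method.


LMTD = 36.8879 K
Q = 570.7990 * 43.9110 * 36.8879 = 924570.8097 W = 924.5708 kW

924.5708 kW


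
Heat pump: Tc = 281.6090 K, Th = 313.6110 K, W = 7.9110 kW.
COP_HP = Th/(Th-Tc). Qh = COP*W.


COP = 313.6110 / 32.0020 = 9.7997
Qh = 9.7997 * 7.9110 = 77.5257 kW

COP = 9.7997, Qh = 77.5257 kW


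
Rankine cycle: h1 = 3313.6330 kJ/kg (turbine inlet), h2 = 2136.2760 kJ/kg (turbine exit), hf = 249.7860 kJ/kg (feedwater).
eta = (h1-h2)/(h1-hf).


W = 1177.3570 kJ/kg
Q_in = 3063.8470 kJ/kg
eta = 0.3843 = 38.4274%

eta = 38.4274%


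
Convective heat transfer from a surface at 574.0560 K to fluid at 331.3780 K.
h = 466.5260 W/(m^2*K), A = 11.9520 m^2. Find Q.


dT = 242.6780 K
Q = 466.5260 * 11.9520 * 242.6780 = 1353152.8109 W

1353152.8109 W


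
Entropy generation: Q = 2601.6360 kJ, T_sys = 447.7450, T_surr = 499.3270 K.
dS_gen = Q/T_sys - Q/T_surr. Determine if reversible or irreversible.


dS_sys = 2601.6360/447.7450 = 5.8105 kJ/K
dS_surr = -2601.6360/499.3270 = -5.2103 kJ/K
dS_gen = 5.8105 - 5.2103 = 0.6002 kJ/K (irreversible)

dS_gen = 0.6002 kJ/K, irreversible


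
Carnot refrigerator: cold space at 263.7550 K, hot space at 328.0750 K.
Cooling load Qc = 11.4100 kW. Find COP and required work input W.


COP = 263.7550 / 64.3200 = 4.1007
W = 11.4100 / 4.1007 = 2.7825 kW

COP = 4.1007, W = 2.7825 kW


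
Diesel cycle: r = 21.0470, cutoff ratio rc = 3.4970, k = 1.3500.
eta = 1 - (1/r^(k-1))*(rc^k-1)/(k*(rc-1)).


r^(k-1) = 2.9048
rc^k = 5.4199
eta = 0.5486 = 54.8621%

54.8621%


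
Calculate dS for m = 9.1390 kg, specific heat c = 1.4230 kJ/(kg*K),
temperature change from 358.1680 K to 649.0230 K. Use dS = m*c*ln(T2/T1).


T2/T1 = 1.8121
ln(T2/T1) = 0.5945
dS = 9.1390 * 1.4230 * 0.5945 = 7.7309 kJ/K

7.7309 kJ/K


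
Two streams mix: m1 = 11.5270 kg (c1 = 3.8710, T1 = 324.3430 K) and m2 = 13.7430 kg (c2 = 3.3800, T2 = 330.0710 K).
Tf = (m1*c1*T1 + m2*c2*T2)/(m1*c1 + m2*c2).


num = 29804.7548
den = 91.0724
Tf = 327.2646 K

327.2646 K


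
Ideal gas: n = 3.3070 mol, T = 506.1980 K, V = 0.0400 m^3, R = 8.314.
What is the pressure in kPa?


P = nRT/V = 3.3070 * 8.314 * 506.1980 / 0.0400
= 13917.6093 / 0.0400 = 347940.2320 Pa = 347.9402 kPa

347.9402 kPa


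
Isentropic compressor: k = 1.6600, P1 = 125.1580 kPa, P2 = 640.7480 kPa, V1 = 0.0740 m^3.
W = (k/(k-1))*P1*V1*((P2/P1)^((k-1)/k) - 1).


(k-1)/k = 0.3976
(P2/P1)^exp = 1.9142
W = 2.5152 * 125.1580 * 0.0740 * (1.9142 - 1) = 21.2954 kJ

21.2954 kJ
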